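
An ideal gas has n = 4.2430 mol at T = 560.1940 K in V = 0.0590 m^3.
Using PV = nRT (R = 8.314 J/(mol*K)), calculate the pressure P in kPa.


P = nRT/V = 4.2430 * 8.314 * 560.1940 / 0.0590
= 19761.5727 / 0.0590 = 334941.9106 Pa = 334.9419 kPa

334.9419 kPa


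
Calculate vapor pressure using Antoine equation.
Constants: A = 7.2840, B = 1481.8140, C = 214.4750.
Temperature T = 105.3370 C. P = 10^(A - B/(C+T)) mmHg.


C+T = 319.8120
B/(C+T) = 4.6334
log10(P) = 7.2840 - 4.6334 = 2.6506
P = 10^2.6506 = 447.3105 mmHg

447.3105 mmHg


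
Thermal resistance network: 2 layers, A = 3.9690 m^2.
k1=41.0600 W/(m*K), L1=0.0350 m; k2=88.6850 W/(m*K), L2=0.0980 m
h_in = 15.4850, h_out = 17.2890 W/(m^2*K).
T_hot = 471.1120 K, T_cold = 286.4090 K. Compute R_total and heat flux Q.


R_conv_in = 1/(15.4850*3.9690) = 0.0163
R_1 = 0.0350/(41.0600*3.9690) = 0.0002
R_2 = 0.0980/(88.6850*3.9690) = 0.0003
R_conv_out = 1/(17.2890*3.9690) = 0.0146
R_total = 0.0313 K/W
Q = 184.7030 / 0.0313 = 5894.0981 W

R_total = 0.0313 K/W, Q = 5894.0981 W


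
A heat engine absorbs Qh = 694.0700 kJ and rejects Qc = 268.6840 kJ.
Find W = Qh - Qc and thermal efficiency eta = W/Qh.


W = 694.0700 - 268.6840 = 425.3860 kJ
eta = 425.3860 / 694.0700 = 0.6129 = 61.2886%

W = 425.3860 kJ, eta = 61.2886%


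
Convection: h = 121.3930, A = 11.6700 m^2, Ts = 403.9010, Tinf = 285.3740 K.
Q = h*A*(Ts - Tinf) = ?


dT = 118.5270 K
Q = 121.3930 * 11.6700 * 118.5270 = 167912.0225 W

167912.0225 W


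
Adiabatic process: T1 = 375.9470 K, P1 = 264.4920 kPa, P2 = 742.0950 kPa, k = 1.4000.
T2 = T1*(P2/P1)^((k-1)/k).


(k-1)/k = 0.2857
(P2/P1)^exp = 1.3428
T2 = 375.9470 * 1.3428 = 504.8241 K

504.8241 K


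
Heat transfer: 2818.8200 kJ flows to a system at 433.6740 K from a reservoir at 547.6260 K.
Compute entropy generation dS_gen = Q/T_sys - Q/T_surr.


dS_sys = 2818.8200/433.6740 = 6.4999 kJ/K
dS_surr = -2818.8200/547.6260 = -5.1473 kJ/K
dS_gen = 6.4999 - 5.1473 = 1.3525 kJ/K (irreversible)

dS_gen = 1.3525 kJ/K, irreversible


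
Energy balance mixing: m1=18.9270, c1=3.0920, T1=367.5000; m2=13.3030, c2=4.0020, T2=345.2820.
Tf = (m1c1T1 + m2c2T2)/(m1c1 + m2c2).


num = 39889.2717
den = 111.7609
Tf = 356.9162 K

356.9162 K


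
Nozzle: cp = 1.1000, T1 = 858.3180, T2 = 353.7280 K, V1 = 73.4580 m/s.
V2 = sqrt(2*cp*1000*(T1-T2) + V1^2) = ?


dT = 504.5900 K
2*cp*1000*dT = 1110098.0000
V1^2 = 5396.0778
V2 = sqrt(1115494.0778) = 1056.1695 m/s

1056.1695 m/s


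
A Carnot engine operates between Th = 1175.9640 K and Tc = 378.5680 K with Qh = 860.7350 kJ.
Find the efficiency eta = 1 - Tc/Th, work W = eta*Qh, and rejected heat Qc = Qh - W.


eta = 1 - 378.5680/1175.9640 = 0.6781
W = 0.6781 * 860.7350 = 583.6460 kJ
Qc = 860.7350 - 583.6460 = 277.0890 kJ

eta = 67.8079%, W = 583.6460 kJ, Qc = 277.0890 kJ


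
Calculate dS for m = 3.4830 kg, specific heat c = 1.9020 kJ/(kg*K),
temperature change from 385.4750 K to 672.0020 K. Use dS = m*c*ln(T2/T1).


T2/T1 = 1.7433
ln(T2/T1) = 0.5558
dS = 3.4830 * 1.9020 * 0.5558 = 3.6819 kJ/K

3.6819 kJ/K


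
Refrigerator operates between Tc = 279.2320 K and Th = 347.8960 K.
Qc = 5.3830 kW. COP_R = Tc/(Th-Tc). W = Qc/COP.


COP = 279.2320 / 68.6640 = 4.0666
W = 5.3830 / 4.0666 = 1.3237 kW

COP = 4.0666, W = 1.3237 kW


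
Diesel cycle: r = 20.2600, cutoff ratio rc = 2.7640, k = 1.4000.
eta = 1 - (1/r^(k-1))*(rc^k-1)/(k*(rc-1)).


r^(k-1) = 3.3316
rc^k = 4.1510
eta = 0.6170 = 61.7028%

61.7028%


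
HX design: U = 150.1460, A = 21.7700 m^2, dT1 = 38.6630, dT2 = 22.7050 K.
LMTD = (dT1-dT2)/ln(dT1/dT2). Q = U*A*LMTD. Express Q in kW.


LMTD = 29.9795 K
Q = 150.1460 * 21.7700 * 29.9795 = 97993.1908 W = 97.9932 kW

97.9932 kW


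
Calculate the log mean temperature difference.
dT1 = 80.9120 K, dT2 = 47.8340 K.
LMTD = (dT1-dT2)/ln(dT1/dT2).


dT1/dT2 = 1.6915
ln(dT1/dT2) = 0.5256
LMTD = 33.0780 / 0.5256 = 62.9307 K

62.9307 K


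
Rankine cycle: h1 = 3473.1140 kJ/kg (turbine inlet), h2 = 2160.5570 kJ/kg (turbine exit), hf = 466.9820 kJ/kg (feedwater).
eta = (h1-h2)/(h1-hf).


W = 1312.5570 kJ/kg
Q_in = 3006.1320 kJ/kg
eta = 0.4366 = 43.6627%

eta = 43.6627%


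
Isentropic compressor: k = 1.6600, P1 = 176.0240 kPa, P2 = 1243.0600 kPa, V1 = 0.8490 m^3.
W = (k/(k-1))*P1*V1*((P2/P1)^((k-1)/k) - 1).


(k-1)/k = 0.3976
(P2/P1)^exp = 2.1753
W = 2.5152 * 176.0240 * 0.8490 * (2.1753 - 1) = 441.7725 kJ

441.7725 kJ


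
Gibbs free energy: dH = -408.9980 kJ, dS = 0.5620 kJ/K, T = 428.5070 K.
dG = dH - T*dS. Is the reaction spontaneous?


T*dS = 428.5070 * 0.5620 = 240.8209 kJ
dG = -408.9980 - 240.8209 = -649.8189 kJ (spontaneous)

dG = -649.8189 kJ, spontaneous


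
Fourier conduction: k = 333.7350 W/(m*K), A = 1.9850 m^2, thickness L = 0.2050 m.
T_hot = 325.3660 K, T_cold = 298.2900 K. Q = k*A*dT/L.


dT = 27.0760 K
Q = 333.7350 * 1.9850 * 27.0760 / 0.2050 = 87496.9492 W

87496.9492 W


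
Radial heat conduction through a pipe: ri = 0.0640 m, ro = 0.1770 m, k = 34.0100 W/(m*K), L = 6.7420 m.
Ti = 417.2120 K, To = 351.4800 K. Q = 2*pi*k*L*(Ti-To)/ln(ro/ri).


dT = 65.7320 K
ln(ro/ri) = 1.0173
Q = 2*pi*34.0100*6.7420*65.7320 / 1.0173 = 93093.0563 W

93093.0563 W


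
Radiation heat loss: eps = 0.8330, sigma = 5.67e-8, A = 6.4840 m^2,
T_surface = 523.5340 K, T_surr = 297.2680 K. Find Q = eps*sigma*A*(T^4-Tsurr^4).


T^4 = 7.5124e+10
Tsurr^4 = 7.8090e+09
Q = 0.8330 * 5.67e-8 * 6.4840 * 6.7315e+10 = 20615.0409 W

20615.0409 W


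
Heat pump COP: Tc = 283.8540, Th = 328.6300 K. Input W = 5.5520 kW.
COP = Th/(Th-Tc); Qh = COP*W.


COP = 328.6300 / 44.7760 = 7.3394
Qh = 7.3394 * 5.5520 = 40.7485 kW

COP = 7.3394, Qh = 40.7485 kW


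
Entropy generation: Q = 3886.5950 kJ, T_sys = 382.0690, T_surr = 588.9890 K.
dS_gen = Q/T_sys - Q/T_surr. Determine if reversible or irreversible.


dS_sys = 3886.5950/382.0690 = 10.1725 kJ/K
dS_surr = -3886.5950/588.9890 = -6.5988 kJ/K
dS_gen = 10.1725 - 6.5988 = 3.5737 kJ/K (irreversible)

dS_gen = 3.5737 kJ/K, irreversible


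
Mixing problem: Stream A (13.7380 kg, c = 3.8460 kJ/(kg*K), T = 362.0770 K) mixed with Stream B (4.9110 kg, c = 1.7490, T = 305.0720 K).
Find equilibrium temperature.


num = 21751.1932
den = 61.4257
Tf = 354.1058 K

354.1058 K


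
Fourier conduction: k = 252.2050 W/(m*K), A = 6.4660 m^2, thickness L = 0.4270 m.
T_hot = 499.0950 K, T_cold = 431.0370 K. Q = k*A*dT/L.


dT = 68.0580 K
Q = 252.2050 * 6.4660 * 68.0580 / 0.4270 = 259920.5995 W

259920.5995 W


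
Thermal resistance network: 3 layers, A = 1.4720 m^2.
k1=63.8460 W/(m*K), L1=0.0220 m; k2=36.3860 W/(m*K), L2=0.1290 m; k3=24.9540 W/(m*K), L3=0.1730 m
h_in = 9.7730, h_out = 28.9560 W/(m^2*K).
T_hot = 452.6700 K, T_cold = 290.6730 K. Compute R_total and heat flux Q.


R_conv_in = 1/(9.7730*1.4720) = 0.0695
R_1 = 0.0220/(63.8460*1.4720) = 0.0002
R_2 = 0.1290/(36.3860*1.4720) = 0.0024
R_3 = 0.1730/(24.9540*1.4720) = 0.0047
R_conv_out = 1/(28.9560*1.4720) = 0.0235
R_total = 0.1003 K/W
Q = 161.9970 / 0.1003 = 1614.6988 W

R_total = 0.1003 K/W, Q = 1614.6988 W


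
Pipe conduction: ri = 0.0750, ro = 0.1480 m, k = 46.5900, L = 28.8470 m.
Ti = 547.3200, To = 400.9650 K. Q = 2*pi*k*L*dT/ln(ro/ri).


dT = 146.3550 K
ln(ro/ri) = 0.6797
Q = 2*pi*46.5900*28.8470*146.3550 / 0.6797 = 1818226.9496 W

1818226.9496 W


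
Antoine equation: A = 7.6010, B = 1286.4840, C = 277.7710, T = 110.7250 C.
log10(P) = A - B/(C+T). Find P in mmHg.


C+T = 388.4960
B/(C+T) = 3.3114
log10(P) = 7.6010 - 3.3114 = 4.2896
P = 10^4.2896 = 19478.3775 mmHg

19478.3775 mmHg


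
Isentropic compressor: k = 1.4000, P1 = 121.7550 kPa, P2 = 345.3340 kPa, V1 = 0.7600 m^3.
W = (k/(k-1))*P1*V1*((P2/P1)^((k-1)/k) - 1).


(k-1)/k = 0.2857
(P2/P1)^exp = 1.3470
W = 3.5000 * 121.7550 * 0.7600 * (1.3470 - 1) = 112.3725 kJ

112.3725 kJ


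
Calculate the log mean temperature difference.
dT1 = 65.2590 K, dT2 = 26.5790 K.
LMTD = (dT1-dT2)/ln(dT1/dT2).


dT1/dT2 = 2.4553
ln(dT1/dT2) = 0.8982
LMTD = 38.6800 / 0.8982 = 43.0619 K

43.0619 K


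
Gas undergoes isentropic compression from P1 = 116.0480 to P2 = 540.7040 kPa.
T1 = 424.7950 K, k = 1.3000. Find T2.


(k-1)/k = 0.2308
(P2/P1)^exp = 1.4264
T2 = 424.7950 * 1.4264 = 605.9092 K

605.9092 K


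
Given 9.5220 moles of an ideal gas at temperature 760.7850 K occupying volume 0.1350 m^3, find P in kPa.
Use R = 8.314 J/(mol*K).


P = nRT/V = 9.5220 * 8.314 * 760.7850 / 0.1350
= 60228.2353 / 0.1350 = 446135.0764 Pa = 446.1351 kPa

446.1351 kPa


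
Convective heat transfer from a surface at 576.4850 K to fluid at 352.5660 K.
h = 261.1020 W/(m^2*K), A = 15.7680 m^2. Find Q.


dT = 223.9190 K
Q = 261.1020 * 15.7680 * 223.9190 = 921887.1377 W

921887.1377 W


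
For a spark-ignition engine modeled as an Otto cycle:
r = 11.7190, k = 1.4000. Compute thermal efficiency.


r^(k-1) = 2.6764
eta = 1 - 1/2.6764 = 0.6264 = 62.6368%

62.6368%


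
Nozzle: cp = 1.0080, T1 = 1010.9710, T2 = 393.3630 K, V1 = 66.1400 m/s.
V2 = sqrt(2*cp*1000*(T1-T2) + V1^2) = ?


dT = 617.6080 K
2*cp*1000*dT = 1245097.7280
V1^2 = 4374.4996
V2 = sqrt(1249472.2276) = 1117.7979 m/s

1117.7979 m/s


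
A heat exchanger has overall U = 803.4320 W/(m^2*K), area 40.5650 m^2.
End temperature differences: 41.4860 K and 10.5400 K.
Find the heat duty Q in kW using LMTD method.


LMTD = 22.5854 K
Q = 803.4320 * 40.5650 * 22.5854 = 736085.0298 W = 736.0850 kW

736.0850 kW


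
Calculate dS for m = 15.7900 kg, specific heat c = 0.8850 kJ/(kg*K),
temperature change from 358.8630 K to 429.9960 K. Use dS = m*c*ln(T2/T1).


T2/T1 = 1.1982
ln(T2/T1) = 0.1808
dS = 15.7900 * 0.8850 * 0.1808 = 2.5270 kJ/K

2.5270 kJ/K


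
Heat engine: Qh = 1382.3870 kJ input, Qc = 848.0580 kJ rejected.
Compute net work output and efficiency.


W = 1382.3870 - 848.0580 = 534.3290 kJ
eta = 534.3290 / 1382.3870 = 0.3865 = 38.6526%

W = 534.3290 kJ, eta = 38.6526%


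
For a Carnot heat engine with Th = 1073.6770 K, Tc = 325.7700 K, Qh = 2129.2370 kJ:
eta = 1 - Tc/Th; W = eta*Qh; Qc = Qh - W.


eta = 1 - 325.7700/1073.6770 = 0.6966
W = 0.6966 * 2129.2370 = 1483.1940 kJ
Qc = 2129.2370 - 1483.1940 = 646.0430 kJ

eta = 69.6585%, W = 1483.1940 kJ, Qc = 646.0430 kJ


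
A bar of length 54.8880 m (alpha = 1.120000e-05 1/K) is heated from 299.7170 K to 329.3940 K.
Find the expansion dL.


dT = 29.6770 K
dL = 1.120000e-05 * 54.8880 * 29.6770 = 0.018244 m
L_final = 54.906244 m

dL = 0.018244 m


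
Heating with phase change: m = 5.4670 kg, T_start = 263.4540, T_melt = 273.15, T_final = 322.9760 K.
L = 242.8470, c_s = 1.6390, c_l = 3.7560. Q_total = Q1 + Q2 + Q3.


Q1 (sensible, solid) = 5.4670 * 1.6390 * 9.6960 = 86.8802 kJ
Q2 (latent) = 5.4670 * 242.8470 = 1327.6445 kJ
Q3 (sensible, liquid) = 5.4670 * 3.7560 * 49.8260 = 1023.1297 kJ
Q_total = 2437.6544 kJ

2437.6544 kJ


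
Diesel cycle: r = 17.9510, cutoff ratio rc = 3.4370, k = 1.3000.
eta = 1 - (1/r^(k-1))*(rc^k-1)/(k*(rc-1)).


r^(k-1) = 2.3781
rc^k = 4.9778
eta = 0.4720 = 47.2026%

47.2026%


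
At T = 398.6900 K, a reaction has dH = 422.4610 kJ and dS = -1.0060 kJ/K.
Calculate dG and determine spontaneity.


T*dS = 398.6900 * -1.0060 = -401.0821 kJ
dG = 422.4610 + 401.0821 = 823.5431 kJ (non-spontaneous)

dG = 823.5431 kJ, non-spontaneous


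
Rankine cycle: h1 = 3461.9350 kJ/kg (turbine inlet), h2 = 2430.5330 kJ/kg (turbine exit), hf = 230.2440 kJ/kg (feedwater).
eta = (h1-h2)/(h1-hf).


W = 1031.4020 kJ/kg
Q_in = 3231.6910 kJ/kg
eta = 0.3192 = 31.9152%

eta = 31.9152%


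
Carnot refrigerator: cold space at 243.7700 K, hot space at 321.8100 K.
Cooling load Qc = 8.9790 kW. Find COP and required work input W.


COP = 243.7700 / 78.0400 = 3.1237
W = 8.9790 / 3.1237 = 2.8745 kW

COP = 3.1237, W = 2.8745 kW


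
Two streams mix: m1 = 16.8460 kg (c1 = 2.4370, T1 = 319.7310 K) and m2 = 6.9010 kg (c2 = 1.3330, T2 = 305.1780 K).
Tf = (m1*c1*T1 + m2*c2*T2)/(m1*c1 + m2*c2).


num = 15933.4837
den = 50.2527
Tf = 317.0670 K

317.0670 K


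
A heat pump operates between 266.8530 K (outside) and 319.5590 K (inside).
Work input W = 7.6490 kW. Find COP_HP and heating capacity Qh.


COP = 319.5590 / 52.7060 = 6.0630
Qh = 6.0630 * 7.6490 = 46.3763 kW

COP = 6.0630, Qh = 46.3763 kW


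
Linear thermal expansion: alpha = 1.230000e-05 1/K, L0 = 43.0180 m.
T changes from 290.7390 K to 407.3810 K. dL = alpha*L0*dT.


dT = 116.6420 K
dL = 1.230000e-05 * 43.0180 * 116.6420 = 0.061718 m
L_final = 43.079718 m

dL = 0.061718 m


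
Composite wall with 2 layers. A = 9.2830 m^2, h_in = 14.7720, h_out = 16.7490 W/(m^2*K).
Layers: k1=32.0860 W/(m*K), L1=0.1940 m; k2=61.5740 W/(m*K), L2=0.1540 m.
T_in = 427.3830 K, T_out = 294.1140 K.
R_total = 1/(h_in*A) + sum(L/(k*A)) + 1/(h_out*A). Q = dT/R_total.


R_conv_in = 1/(14.7720*9.2830) = 0.0073
R_1 = 0.1940/(32.0860*9.2830) = 0.0007
R_2 = 0.1540/(61.5740*9.2830) = 0.0003
R_conv_out = 1/(16.7490*9.2830) = 0.0064
R_total = 0.0146 K/W
Q = 133.2690 / 0.0146 = 9100.0684 W

R_total = 0.0146 K/W, Q = 9100.0684 W


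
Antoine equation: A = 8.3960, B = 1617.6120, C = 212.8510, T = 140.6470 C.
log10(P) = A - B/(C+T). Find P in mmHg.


C+T = 353.4980
B/(C+T) = 4.5760
log10(P) = 8.3960 - 4.5760 = 3.8200
P = 10^3.8200 = 6606.7128 mmHg

6606.7128 mmHg


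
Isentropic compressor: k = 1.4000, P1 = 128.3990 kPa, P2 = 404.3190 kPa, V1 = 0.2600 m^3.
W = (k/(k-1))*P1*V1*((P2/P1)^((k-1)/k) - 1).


(k-1)/k = 0.2857
(P2/P1)^exp = 1.3878
W = 3.5000 * 128.3990 * 0.2600 * (1.3878 - 1) = 45.3137 kJ

45.3137 kJ


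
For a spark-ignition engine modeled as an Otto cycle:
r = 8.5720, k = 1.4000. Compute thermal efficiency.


r^(k-1) = 2.3617
eta = 1 - 1/2.3617 = 0.5766 = 57.6584%

57.6584%


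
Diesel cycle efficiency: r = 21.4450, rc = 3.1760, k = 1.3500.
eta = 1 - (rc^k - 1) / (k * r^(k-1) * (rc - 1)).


r^(k-1) = 2.9239
rc^k = 4.7593
eta = 0.5623 = 56.2332%

56.2332%


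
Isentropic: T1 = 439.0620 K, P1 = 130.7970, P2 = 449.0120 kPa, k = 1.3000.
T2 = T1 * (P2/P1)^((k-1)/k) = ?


(k-1)/k = 0.2308
(P2/P1)^exp = 1.3293
T2 = 439.0620 * 1.3293 = 583.6329 K

583.6329 K


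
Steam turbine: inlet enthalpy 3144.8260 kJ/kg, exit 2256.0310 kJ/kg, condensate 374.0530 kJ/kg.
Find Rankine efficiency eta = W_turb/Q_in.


W = 888.7950 kJ/kg
Q_in = 2770.7730 kJ/kg
eta = 0.3208 = 32.0775%

eta = 32.0775%


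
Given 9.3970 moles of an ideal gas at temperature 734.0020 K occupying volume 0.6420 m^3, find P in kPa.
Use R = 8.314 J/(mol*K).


P = nRT/V = 9.3970 * 8.314 * 734.0020 / 0.6420
= 57345.1232 / 0.6420 = 89322.6218 Pa = 89.3226 kPa

89.3226 kPa


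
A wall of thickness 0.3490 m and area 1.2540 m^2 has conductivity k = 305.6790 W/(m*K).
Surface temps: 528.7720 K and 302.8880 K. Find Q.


dT = 225.8840 K
Q = 305.6790 * 1.2540 * 225.8840 / 0.3490 = 248097.9542 W

248097.9542 W


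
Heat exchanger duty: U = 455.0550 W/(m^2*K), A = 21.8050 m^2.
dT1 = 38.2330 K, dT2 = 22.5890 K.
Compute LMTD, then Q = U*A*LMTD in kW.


LMTD = 29.7281 K
Q = 455.0550 * 21.8050 * 29.7281 = 294976.4001 W = 294.9764 kW

294.9764 kW


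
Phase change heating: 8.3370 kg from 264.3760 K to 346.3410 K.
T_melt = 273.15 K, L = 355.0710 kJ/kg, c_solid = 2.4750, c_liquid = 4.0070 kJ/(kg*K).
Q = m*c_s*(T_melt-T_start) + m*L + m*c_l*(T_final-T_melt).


Q1 (sensible, solid) = 8.3370 * 2.4750 * 8.7740 = 181.0434 kJ
Q2 (latent) = 8.3370 * 355.0710 = 2960.2269 kJ
Q3 (sensible, liquid) = 8.3370 * 4.0070 * 73.1910 = 2445.0448 kJ
Q_total = 5586.3151 kJ

5586.3151 kJ


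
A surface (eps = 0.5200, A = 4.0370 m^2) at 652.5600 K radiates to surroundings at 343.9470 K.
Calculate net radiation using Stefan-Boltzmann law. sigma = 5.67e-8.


T^4 = 1.8134e+11
Tsurr^4 = 1.3995e+10
Q = 0.5200 * 5.67e-8 * 4.0370 * 1.6734e+11 = 19917.9968 W

19917.9968 W


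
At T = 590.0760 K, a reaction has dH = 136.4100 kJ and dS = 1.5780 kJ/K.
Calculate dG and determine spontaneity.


T*dS = 590.0760 * 1.5780 = 931.1399 kJ
dG = 136.4100 - 931.1399 = -794.7299 kJ (spontaneous)

dG = -794.7299 kJ, spontaneous


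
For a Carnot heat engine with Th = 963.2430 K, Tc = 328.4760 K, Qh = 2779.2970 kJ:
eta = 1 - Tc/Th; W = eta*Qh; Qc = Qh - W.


eta = 1 - 328.4760/963.2430 = 0.6590
W = 0.6590 * 2779.2970 = 1831.5275 kJ
Qc = 2779.2970 - 1831.5275 = 947.7695 kJ

eta = 65.8989%, W = 1831.5275 kJ, Qc = 947.7695 kJ


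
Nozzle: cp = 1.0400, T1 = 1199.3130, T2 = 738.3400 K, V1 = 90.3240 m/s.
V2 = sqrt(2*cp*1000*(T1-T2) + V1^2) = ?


dT = 460.9730 K
2*cp*1000*dT = 958823.8400
V1^2 = 8158.4250
V2 = sqrt(966982.2650) = 983.3526 m/s

983.3526 m/s


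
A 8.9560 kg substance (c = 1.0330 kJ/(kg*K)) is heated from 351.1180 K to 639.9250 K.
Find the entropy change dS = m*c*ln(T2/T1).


T2/T1 = 1.8225
ln(T2/T1) = 0.6002
dS = 8.9560 * 1.0330 * 0.6002 = 5.5530 kJ/K

5.5530 kJ/K


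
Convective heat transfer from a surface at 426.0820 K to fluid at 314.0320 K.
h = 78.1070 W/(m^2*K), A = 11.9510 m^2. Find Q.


dT = 112.0500 K
Q = 78.1070 * 11.9510 * 112.0500 = 104593.8296 W

104593.8296 W


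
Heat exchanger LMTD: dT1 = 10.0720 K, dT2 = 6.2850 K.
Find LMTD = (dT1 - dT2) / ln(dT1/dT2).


dT1/dT2 = 1.6025
ln(dT1/dT2) = 0.4716
LMTD = 3.7870 / 0.4716 = 8.0302 K

8.0302 K


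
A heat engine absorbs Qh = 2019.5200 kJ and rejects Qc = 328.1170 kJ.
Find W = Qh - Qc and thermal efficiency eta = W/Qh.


W = 2019.5200 - 328.1170 = 1691.4030 kJ
eta = 1691.4030 / 2019.5200 = 0.8375 = 83.7527%

W = 1691.4030 kJ, eta = 83.7527%


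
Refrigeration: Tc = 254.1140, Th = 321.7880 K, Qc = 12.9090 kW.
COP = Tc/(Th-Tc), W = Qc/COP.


COP = 254.1140 / 67.6740 = 3.7550
W = 12.9090 / 3.7550 = 3.4378 kW

COP = 3.7550, W = 3.4378 kW


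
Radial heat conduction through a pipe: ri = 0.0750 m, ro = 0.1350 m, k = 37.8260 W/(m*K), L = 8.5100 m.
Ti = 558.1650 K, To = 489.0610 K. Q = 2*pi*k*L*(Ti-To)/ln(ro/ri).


dT = 69.1040 K
ln(ro/ri) = 0.5878
Q = 2*pi*37.8260*8.5100*69.1040 / 0.5878 = 237784.3701 W

237784.3701 W


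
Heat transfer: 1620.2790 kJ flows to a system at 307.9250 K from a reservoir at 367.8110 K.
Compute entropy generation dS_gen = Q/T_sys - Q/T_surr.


dS_sys = 1620.2790/307.9250 = 5.2619 kJ/K
dS_surr = -1620.2790/367.8110 = -4.4052 kJ/K
dS_gen = 5.2619 - 4.4052 = 0.8567 kJ/K (irreversible)

dS_gen = 0.8567 kJ/K, irreversible


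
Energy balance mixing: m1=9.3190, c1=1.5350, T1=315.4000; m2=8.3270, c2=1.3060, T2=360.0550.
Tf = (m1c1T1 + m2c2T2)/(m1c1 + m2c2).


num = 8427.3118
den = 25.1797
Tf = 334.6864 K

334.6864 K


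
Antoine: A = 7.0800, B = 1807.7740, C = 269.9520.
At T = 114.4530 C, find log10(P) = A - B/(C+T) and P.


C+T = 384.4050
B/(C+T) = 4.7028
log10(P) = 7.0800 - 4.7028 = 2.3772
P = 10^2.3772 = 238.3500 mmHg

238.3500 mmHg


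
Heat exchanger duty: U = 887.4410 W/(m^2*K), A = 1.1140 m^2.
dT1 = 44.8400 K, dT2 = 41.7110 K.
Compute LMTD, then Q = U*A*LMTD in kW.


LMTD = 43.2566 K
Q = 887.4410 * 1.1140 * 43.2566 = 42763.9156 W = 42.7639 kW

42.7639 kW


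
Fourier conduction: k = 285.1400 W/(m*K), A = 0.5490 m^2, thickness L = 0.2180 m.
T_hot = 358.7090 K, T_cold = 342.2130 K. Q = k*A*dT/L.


dT = 16.4960 K
Q = 285.1400 * 0.5490 * 16.4960 / 0.2180 = 11845.4795 W

11845.4795 W


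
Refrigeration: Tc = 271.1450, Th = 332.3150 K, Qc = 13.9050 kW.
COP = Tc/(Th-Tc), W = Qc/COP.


COP = 271.1450 / 61.1700 = 4.4326
W = 13.9050 / 4.4326 = 3.1370 kW

COP = 4.4326, W = 3.1370 kW


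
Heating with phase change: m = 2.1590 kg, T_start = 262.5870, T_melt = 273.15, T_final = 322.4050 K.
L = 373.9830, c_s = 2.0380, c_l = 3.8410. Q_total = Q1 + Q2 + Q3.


Q1 (sensible, solid) = 2.1590 * 2.0380 * 10.5630 = 46.4776 kJ
Q2 (latent) = 2.1590 * 373.9830 = 807.4293 kJ
Q3 (sensible, liquid) = 2.1590 * 3.8410 * 49.2550 = 408.4579 kJ
Q_total = 1262.3648 kJ

1262.3648 kJ


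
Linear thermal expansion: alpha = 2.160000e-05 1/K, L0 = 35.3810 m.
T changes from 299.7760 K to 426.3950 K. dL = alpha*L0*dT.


dT = 126.6190 K
dL = 2.160000e-05 * 35.3810 * 126.6190 = 0.096766 m
L_final = 35.477766 m

dL = 0.096766 m


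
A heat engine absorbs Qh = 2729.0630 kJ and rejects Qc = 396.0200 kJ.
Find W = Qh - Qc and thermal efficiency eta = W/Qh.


W = 2729.0630 - 396.0200 = 2333.0430 kJ
eta = 2333.0430 / 2729.0630 = 0.8549 = 85.4888%

W = 2333.0430 kJ, eta = 85.4888%


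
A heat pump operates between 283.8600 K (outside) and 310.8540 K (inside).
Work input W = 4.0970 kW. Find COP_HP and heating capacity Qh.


COP = 310.8540 / 26.9940 = 11.5157
Qh = 11.5157 * 4.0970 = 47.1797 kW

COP = 11.5157, Qh = 47.1797 kW


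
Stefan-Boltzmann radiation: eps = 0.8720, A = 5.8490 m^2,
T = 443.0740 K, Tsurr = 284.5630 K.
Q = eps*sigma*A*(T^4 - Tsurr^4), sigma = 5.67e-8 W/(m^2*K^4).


T^4 = 3.8539e+10
Tsurr^4 = 6.5571e+09
Q = 0.8720 * 5.67e-8 * 5.8490 * 3.1982e+10 = 9248.9111 W

9248.9111 W


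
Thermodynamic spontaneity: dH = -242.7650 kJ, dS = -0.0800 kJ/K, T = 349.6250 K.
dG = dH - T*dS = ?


T*dS = 349.6250 * -0.0800 = -27.9700 kJ
dG = -242.7650 + 27.9700 = -214.7950 kJ (spontaneous)

dG = -214.7950 kJ, spontaneous


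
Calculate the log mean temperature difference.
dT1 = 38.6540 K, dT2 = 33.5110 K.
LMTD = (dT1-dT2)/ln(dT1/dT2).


dT1/dT2 = 1.1535
ln(dT1/dT2) = 0.1428
LMTD = 5.1430 / 0.1428 = 36.0213 K

36.0213 K


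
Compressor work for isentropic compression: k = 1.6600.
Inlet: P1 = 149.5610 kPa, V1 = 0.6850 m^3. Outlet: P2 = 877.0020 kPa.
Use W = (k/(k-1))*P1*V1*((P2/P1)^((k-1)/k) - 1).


(k-1)/k = 0.3976
(P2/P1)^exp = 2.0203
W = 2.5152 * 149.5610 * 0.6850 * (2.0203 - 1) = 262.9135 kJ

262.9135 kJ


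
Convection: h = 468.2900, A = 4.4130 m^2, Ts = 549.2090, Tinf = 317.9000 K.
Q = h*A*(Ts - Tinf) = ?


dT = 231.3090 K
Q = 468.2900 * 4.4130 * 231.3090 = 478014.7991 W

478014.7991 W


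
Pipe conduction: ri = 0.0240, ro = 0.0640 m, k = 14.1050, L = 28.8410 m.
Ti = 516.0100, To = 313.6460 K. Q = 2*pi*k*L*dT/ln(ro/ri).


dT = 202.3640 K
ln(ro/ri) = 0.9808
Q = 2*pi*14.1050*28.8410*202.3640 / 0.9808 = 527355.0613 W

527355.0613 W


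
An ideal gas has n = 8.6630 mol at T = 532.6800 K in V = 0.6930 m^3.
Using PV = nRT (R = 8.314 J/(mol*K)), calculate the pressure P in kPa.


P = nRT/V = 8.6630 * 8.314 * 532.6800 / 0.6930
= 38365.8413 / 0.6930 = 55361.9643 Pa = 55.3620 kPa

55.3620 kPa


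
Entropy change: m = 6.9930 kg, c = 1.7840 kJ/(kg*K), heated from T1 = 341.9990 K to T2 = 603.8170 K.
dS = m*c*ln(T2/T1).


T2/T1 = 1.7656
ln(T2/T1) = 0.5685
dS = 6.9930 * 1.7840 * 0.5685 = 7.0919 kJ/K

7.0919 kJ/K


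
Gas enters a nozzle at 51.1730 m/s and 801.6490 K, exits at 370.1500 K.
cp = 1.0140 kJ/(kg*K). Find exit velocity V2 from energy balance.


dT = 431.4990 K
2*cp*1000*dT = 875079.9720
V1^2 = 2618.6759
V2 = sqrt(877698.6479) = 936.8557 m/s

936.8557 m/s


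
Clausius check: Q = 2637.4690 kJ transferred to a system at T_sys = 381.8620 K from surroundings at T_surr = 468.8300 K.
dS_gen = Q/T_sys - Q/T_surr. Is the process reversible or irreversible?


dS_sys = 2637.4690/381.8620 = 6.9069 kJ/K
dS_surr = -2637.4690/468.8300 = -5.6256 kJ/K
dS_gen = 6.9069 - 5.6256 = 1.2812 kJ/K (irreversible)

dS_gen = 1.2812 kJ/K, irreversible


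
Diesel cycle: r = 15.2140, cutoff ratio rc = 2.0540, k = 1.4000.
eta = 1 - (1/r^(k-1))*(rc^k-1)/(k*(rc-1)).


r^(k-1) = 2.9710
rc^k = 2.7393
eta = 0.6033 = 60.3256%

60.3256%


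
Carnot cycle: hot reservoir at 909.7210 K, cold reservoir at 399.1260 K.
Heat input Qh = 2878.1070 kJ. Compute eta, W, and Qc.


eta = 1 - 399.1260/909.7210 = 0.5613
W = 0.5613 * 2878.1070 = 1615.3821 kJ
Qc = 2878.1070 - 1615.3821 = 1262.7249 kJ

eta = 56.1265%, W = 1615.3821 kJ, Qc = 1262.7249 kJ


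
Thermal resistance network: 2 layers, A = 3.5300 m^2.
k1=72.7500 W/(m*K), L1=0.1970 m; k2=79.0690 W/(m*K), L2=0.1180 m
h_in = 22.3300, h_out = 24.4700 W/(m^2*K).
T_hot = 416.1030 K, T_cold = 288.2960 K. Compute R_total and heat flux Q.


R_conv_in = 1/(22.3300*3.5300) = 0.0127
R_1 = 0.1970/(72.7500*3.5300) = 0.0008
R_2 = 0.1180/(79.0690*3.5300) = 0.0004
R_conv_out = 1/(24.4700*3.5300) = 0.0116
R_total = 0.0255 K/W
Q = 127.8070 / 0.0255 = 5021.2745 W

R_total = 0.0255 K/W, Q = 5021.2745 W


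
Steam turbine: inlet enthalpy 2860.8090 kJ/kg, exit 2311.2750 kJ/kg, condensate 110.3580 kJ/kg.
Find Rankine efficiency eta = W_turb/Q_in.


W = 549.5340 kJ/kg
Q_in = 2750.4510 kJ/kg
eta = 0.1998 = 19.9798%

eta = 19.9798%


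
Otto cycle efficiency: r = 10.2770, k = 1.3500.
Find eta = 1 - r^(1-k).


r^(k-1) = 2.2602
eta = 1 - 1/2.2602 = 0.5576 = 55.7568%

55.7568%


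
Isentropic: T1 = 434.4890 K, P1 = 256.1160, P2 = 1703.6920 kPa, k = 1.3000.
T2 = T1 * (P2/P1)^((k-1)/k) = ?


(k-1)/k = 0.2308
(P2/P1)^exp = 1.5485
T2 = 434.4890 * 1.5485 = 672.8083 K

672.8083 K


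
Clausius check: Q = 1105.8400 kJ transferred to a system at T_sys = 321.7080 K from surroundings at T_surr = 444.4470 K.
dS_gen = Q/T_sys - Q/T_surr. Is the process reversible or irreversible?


dS_sys = 1105.8400/321.7080 = 3.4374 kJ/K
dS_surr = -1105.8400/444.4470 = -2.4881 kJ/K
dS_gen = 3.4374 - 2.4881 = 0.9493 kJ/K (irreversible)

dS_gen = 0.9493 kJ/K, irreversible


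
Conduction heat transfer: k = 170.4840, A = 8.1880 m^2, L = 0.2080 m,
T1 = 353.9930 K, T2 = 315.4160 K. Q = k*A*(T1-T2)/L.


dT = 38.5770 K
Q = 170.4840 * 8.1880 * 38.5770 / 0.2080 = 258896.7368 W

258896.7368 W


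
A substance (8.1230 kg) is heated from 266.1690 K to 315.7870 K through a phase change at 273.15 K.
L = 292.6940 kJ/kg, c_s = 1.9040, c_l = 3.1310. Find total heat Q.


Q1 (sensible, solid) = 8.1230 * 1.9040 * 6.9810 = 107.9695 kJ
Q2 (latent) = 8.1230 * 292.6940 = 2377.5534 kJ
Q3 (sensible, liquid) = 8.1230 * 3.1310 * 42.6370 = 1084.3916 kJ
Q_total = 3569.9145 kJ

3569.9145 kJ


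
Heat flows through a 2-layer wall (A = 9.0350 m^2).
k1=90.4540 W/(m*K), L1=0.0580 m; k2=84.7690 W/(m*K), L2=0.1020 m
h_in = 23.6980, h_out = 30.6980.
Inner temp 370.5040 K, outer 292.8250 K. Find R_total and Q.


R_conv_in = 1/(23.6980*9.0350) = 0.0047
R_1 = 0.0580/(90.4540*9.0350) = 7.0970e-05
R_2 = 0.1020/(84.7690*9.0350) = 0.0001
R_conv_out = 1/(30.6980*9.0350) = 0.0036
R_total = 0.0085 K/W
Q = 77.6790 / 0.0085 = 9160.1703 W

R_total = 0.0085 K/W, Q = 9160.1703 W


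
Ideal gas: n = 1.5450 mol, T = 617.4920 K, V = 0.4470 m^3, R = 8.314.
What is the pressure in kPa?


P = nRT/V = 1.5450 * 8.314 * 617.4920 / 0.4470
= 7931.7650 / 0.4470 = 17744.4407 Pa = 17.7444 kPa

17.7444 kPa


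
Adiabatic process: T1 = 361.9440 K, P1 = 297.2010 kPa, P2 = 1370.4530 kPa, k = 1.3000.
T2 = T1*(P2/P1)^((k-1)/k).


(k-1)/k = 0.2308
(P2/P1)^exp = 1.4229
T2 = 361.9440 * 1.4229 = 515.0261 K

515.0261 K


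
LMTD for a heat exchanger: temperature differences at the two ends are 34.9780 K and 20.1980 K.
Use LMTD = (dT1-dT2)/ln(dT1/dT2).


dT1/dT2 = 1.7318
ln(dT1/dT2) = 0.5491
LMTD = 14.7800 / 0.5491 = 26.9150 K

26.9150 K


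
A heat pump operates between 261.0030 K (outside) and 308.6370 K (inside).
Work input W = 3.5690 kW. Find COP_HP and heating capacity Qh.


COP = 308.6370 / 47.6340 = 6.4793
Qh = 6.4793 * 3.5690 = 23.1248 kW

COP = 6.4793, Qh = 23.1248 kW


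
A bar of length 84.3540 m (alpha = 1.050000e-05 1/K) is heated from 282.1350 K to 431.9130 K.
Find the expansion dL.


dT = 149.7780 K
dL = 1.050000e-05 * 84.3540 * 149.7780 = 0.132661 m
L_final = 84.486661 m

dL = 0.132661 m


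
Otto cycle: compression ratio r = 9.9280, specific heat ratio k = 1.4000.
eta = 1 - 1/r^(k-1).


r^(k-1) = 2.5046
eta = 1 - 1/2.5046 = 0.6007 = 60.0740%

60.0740%


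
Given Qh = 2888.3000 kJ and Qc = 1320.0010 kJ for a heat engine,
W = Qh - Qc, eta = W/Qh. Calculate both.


W = 2888.3000 - 1320.0010 = 1568.2990 kJ
eta = 1568.2990 / 2888.3000 = 0.5430 = 54.2983%

W = 1568.2990 kJ, eta = 54.2983%


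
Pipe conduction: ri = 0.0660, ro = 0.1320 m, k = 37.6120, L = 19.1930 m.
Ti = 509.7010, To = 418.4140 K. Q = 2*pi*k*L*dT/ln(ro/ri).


dT = 91.2870 K
ln(ro/ri) = 0.6931
Q = 2*pi*37.6120*19.1930*91.2870 / 0.6931 = 597355.1785 W

597355.1785 W


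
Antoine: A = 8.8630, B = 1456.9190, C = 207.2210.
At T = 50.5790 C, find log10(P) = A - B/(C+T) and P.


C+T = 257.8000
B/(C+T) = 5.6514
log10(P) = 8.8630 - 5.6514 = 3.2116
P = 10^3.2116 = 1627.9694 mmHg

1627.9694 mmHg


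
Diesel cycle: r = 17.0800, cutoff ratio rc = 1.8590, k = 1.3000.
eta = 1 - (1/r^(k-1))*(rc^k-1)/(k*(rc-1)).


r^(k-1) = 2.3429
rc^k = 2.2390
eta = 0.5264 = 52.6407%

52.6407%


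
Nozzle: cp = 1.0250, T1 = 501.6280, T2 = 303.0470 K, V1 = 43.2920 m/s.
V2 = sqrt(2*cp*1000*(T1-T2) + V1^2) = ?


dT = 198.5810 K
2*cp*1000*dT = 407091.0500
V1^2 = 1874.1973
V2 = sqrt(408965.2473) = 639.5039 m/s

639.5039 m/s


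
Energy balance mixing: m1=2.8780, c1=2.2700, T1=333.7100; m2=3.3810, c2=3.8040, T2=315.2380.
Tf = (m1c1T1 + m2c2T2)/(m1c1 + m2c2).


num = 6234.5255
den = 19.3944
Tf = 321.4604 K

321.4604 K


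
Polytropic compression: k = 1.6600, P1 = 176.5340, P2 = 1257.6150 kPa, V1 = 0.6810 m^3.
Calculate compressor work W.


(k-1)/k = 0.3976
(P2/P1)^exp = 2.1829
W = 2.5152 * 176.5340 * 0.6810 * (2.1829 - 1) = 357.6729 kJ

357.6729 kJ


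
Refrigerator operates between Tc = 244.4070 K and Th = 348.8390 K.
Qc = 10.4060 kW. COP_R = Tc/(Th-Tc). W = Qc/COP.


COP = 244.4070 / 104.4320 = 2.3403
W = 10.4060 / 2.3403 = 4.4464 kW

COP = 2.3403, W = 4.4464 kW


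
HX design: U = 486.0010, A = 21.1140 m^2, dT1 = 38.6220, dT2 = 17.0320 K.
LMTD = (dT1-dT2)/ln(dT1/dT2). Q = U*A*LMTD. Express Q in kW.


LMTD = 26.3702 K
Q = 486.0010 * 21.1140 * 26.3702 = 270595.5235 W = 270.5955 kW

270.5955 kW


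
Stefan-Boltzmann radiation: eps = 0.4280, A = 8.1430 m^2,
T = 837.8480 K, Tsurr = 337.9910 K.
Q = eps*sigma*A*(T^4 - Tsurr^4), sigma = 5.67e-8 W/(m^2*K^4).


T^4 = 4.9279e+11
Tsurr^4 = 1.3050e+10
Q = 0.4280 * 5.67e-8 * 8.1430 * 4.7974e+11 = 94801.6635 W

94801.6635 W


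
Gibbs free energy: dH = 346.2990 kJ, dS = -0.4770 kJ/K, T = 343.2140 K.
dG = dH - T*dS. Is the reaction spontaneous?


T*dS = 343.2140 * -0.4770 = -163.7131 kJ
dG = 346.2990 + 163.7131 = 510.0121 kJ (non-spontaneous)

dG = 510.0121 kJ, non-spontaneous


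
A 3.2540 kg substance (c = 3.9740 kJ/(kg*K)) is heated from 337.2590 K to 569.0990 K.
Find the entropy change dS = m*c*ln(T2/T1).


T2/T1 = 1.6874
ln(T2/T1) = 0.5232
dS = 3.2540 * 3.9740 * 0.5232 = 6.7657 kJ/K

6.7657 kJ/K


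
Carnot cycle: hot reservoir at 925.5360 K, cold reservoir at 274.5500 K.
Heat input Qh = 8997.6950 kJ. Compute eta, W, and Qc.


eta = 1 - 274.5500/925.5360 = 0.7034
W = 0.7034 * 8997.6950 = 6328.6285 kJ
Qc = 8997.6950 - 6328.6285 = 2669.0665 kJ

eta = 70.3361%, W = 6328.6285 kJ, Qc = 2669.0665 kJ


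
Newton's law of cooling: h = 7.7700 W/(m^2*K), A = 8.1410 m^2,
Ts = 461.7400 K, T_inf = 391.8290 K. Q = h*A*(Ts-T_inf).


dT = 69.9110 K
Q = 7.7700 * 8.1410 * 69.9110 = 4422.2602 W

4422.2602 W


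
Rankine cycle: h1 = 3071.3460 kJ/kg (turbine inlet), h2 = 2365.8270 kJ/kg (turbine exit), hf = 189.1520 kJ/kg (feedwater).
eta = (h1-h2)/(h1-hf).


W = 705.5190 kJ/kg
Q_in = 2882.1940 kJ/kg
eta = 0.2448 = 24.4785%

eta = 24.4785%


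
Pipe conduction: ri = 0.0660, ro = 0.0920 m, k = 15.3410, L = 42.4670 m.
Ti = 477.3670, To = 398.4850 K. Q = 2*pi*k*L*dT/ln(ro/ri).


dT = 78.8820 K
ln(ro/ri) = 0.3321
Q = 2*pi*15.3410*42.4670*78.8820 / 0.3321 = 972187.2333 W

972187.2333 W


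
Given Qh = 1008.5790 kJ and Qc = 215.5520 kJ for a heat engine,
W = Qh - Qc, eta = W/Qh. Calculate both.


W = 1008.5790 - 215.5520 = 793.0270 kJ
eta = 793.0270 / 1008.5790 = 0.7863 = 78.6281%

W = 793.0270 kJ, eta = 78.6281%


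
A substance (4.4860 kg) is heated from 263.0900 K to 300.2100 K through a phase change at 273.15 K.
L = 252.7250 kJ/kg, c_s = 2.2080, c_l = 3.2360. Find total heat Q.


Q1 (sensible, solid) = 4.4860 * 2.2080 * 10.0600 = 99.6452 kJ
Q2 (latent) = 4.4860 * 252.7250 = 1133.7243 kJ
Q3 (sensible, liquid) = 4.4860 * 3.2360 * 27.0600 = 392.8218 kJ
Q_total = 1626.1913 kJ

1626.1913 kJ


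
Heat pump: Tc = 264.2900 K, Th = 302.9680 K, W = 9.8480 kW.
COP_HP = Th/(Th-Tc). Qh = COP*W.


COP = 302.9680 / 38.6780 = 7.8331
Qh = 7.8331 * 9.8480 = 77.1402 kW

COP = 7.8331, Qh = 77.1402 kW


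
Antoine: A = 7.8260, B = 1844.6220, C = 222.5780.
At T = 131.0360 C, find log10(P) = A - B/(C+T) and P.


C+T = 353.6140
B/(C+T) = 5.2165
log10(P) = 7.8260 - 5.2165 = 2.6095
P = 10^2.6095 = 406.9259 mmHg

406.9259 mmHg


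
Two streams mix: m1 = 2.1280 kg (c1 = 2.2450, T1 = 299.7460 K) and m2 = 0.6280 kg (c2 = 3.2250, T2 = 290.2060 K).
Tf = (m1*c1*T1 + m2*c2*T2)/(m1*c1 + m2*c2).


num = 2019.7488
den = 6.8027
Tf = 296.9057 K

296.9057 K


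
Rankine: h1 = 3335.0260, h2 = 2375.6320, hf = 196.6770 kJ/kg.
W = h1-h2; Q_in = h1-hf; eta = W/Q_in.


W = 959.3940 kJ/kg
Q_in = 3138.3490 kJ/kg
eta = 0.3057 = 30.5700%

eta = 30.5700%


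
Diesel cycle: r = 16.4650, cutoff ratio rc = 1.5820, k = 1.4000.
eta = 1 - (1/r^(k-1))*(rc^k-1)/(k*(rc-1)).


r^(k-1) = 3.0664
rc^k = 1.9006
eta = 0.6395 = 63.9544%

63.9544%


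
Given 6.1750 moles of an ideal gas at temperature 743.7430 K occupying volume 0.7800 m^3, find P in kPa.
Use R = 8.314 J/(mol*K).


P = nRT/V = 6.1750 * 8.314 * 743.7430 / 0.7800
= 38182.9847 / 0.7800 = 48952.5445 Pa = 48.9525 kPa

48.9525 kPa


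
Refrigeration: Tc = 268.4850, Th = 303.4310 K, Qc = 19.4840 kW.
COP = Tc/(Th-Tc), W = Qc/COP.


COP = 268.4850 / 34.9460 = 7.6829
W = 19.4840 / 7.6829 = 2.5360 kW

COP = 7.6829, W = 2.5360 kW


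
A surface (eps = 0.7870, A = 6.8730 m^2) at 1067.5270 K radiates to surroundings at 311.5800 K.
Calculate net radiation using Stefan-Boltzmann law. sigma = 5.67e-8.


T^4 = 1.2987e+12
Tsurr^4 = 9.4249e+09
Q = 0.7870 * 5.67e-8 * 6.8730 * 1.2893e+12 = 395417.9673 W

395417.9673 W


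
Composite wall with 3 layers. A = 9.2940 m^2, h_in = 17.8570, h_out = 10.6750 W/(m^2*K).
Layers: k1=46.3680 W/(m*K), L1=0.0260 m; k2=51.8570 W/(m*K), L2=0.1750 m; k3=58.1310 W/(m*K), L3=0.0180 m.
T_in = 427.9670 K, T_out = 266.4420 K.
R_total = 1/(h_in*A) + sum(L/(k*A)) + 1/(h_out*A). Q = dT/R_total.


R_conv_in = 1/(17.8570*9.2940) = 0.0060
R_1 = 0.0260/(46.3680*9.2940) = 6.0333e-05
R_2 = 0.1750/(51.8570*9.2940) = 0.0004
R_3 = 0.0180/(58.1310*9.2940) = 3.3317e-05
R_conv_out = 1/(10.6750*9.2940) = 0.0101
R_total = 0.0166 K/W
Q = 161.5250 / 0.0166 = 9753.0592 W

R_total = 0.0166 K/W, Q = 9753.0592 W


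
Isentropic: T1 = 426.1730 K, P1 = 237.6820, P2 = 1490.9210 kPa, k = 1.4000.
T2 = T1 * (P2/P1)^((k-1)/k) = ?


(k-1)/k = 0.2857
(P2/P1)^exp = 1.6898
T2 = 426.1730 * 1.6898 = 720.1636 K

720.1636 K


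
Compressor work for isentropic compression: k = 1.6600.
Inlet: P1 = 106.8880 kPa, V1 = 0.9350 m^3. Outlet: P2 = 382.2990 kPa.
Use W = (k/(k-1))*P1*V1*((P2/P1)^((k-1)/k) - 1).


(k-1)/k = 0.3976
(P2/P1)^exp = 1.6598
W = 2.5152 * 106.8880 * 0.9350 * (1.6598 - 1) = 165.8508 kJ

165.8508 kJ


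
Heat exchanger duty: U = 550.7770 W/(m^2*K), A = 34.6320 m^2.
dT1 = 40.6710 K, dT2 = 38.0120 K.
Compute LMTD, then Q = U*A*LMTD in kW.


LMTD = 39.3265 K
Q = 550.7770 * 34.6320 * 39.3265 = 750134.0457 W = 750.1340 kW

750.1340 kW


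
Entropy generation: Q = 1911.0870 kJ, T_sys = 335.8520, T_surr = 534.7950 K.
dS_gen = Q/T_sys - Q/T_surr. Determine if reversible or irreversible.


dS_sys = 1911.0870/335.8520 = 5.6903 kJ/K
dS_surr = -1911.0870/534.7950 = -3.5735 kJ/K
dS_gen = 5.6903 - 3.5735 = 2.1168 kJ/K (irreversible)

dS_gen = 2.1168 kJ/K, irreversible


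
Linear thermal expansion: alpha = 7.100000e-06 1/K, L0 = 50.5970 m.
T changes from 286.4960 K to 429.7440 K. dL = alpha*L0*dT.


dT = 143.2480 K
dL = 7.100000e-06 * 50.5970 * 143.2480 = 0.051460 m
L_final = 50.648460 m

dL = 0.051460 m


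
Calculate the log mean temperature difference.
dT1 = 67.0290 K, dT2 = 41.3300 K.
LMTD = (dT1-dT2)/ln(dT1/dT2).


dT1/dT2 = 1.6218
ln(dT1/dT2) = 0.4835
LMTD = 25.6990 / 0.4835 = 53.1480 K

53.1480 K


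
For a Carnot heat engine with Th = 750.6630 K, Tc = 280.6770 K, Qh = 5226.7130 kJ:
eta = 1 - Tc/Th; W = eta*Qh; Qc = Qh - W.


eta = 1 - 280.6770/750.6630 = 0.6261
W = 0.6261 * 5226.7130 = 3272.4164 kJ
Qc = 5226.7130 - 3272.4164 = 1954.2966 kJ

eta = 62.6095%, W = 3272.4164 kJ, Qc = 1954.2966 kJ


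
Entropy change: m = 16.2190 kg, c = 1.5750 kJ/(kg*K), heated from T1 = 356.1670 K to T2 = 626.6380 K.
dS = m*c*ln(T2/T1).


T2/T1 = 1.7594
ln(T2/T1) = 0.5650
dS = 16.2190 * 1.5750 * 0.5650 = 14.4321 kJ/K

14.4321 kJ/K


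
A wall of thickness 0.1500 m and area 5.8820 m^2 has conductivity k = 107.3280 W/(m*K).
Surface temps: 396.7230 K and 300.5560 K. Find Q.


dT = 96.1670 K
Q = 107.3280 * 5.8820 * 96.1670 / 0.1500 = 404736.9604 W

404736.9604 W


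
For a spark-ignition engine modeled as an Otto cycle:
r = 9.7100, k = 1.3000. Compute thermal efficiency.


r^(k-1) = 1.9777
eta = 1 - 1/1.9777 = 0.4944 = 49.4368%

49.4368%


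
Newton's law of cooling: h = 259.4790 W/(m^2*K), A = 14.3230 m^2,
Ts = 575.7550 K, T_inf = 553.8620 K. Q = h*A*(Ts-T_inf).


dT = 21.8930 K
Q = 259.4790 * 14.3230 * 21.8930 = 81365.7224 W

81365.7224 W


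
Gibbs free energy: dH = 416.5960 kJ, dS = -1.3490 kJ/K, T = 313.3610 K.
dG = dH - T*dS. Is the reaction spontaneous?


T*dS = 313.3610 * -1.3490 = -422.7240 kJ
dG = 416.5960 + 422.7240 = 839.3200 kJ (non-spontaneous)

dG = 839.3200 kJ, non-spontaneous


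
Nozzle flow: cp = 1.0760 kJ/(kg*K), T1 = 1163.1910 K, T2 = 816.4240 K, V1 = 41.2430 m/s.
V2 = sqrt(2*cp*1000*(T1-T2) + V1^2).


dT = 346.7670 K
2*cp*1000*dT = 746242.5840
V1^2 = 1700.9850
V2 = sqrt(747943.5690) = 864.8373 m/s

864.8373 m/s


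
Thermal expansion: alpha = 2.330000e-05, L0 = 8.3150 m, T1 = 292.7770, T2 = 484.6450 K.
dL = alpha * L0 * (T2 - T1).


dT = 191.8680 K
dL = 2.330000e-05 * 8.3150 * 191.8680 = 0.037172 m
L_final = 8.352172 m

dL = 0.037172 m


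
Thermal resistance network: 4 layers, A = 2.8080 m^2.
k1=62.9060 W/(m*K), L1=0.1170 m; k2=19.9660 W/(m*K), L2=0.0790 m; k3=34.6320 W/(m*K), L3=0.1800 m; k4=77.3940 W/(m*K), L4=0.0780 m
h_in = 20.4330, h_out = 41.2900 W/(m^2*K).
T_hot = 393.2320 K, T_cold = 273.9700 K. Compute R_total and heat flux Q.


R_conv_in = 1/(20.4330*2.8080) = 0.0174
R_1 = 0.1170/(62.9060*2.8080) = 0.0007
R_2 = 0.0790/(19.9660*2.8080) = 0.0014
R_3 = 0.1800/(34.6320*2.8080) = 0.0019
R_4 = 0.0780/(77.3940*2.8080) = 0.0004
R_conv_out = 1/(41.2900*2.8080) = 0.0086
R_total = 0.0303 K/W
Q = 119.2620 / 0.0303 = 3931.4670 W

R_total = 0.0303 K/W, Q = 3931.4670 W


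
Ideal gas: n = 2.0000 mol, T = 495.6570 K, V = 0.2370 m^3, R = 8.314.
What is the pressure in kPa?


P = nRT/V = 2.0000 * 8.314 * 495.6570 / 0.2370
= 8241.7846 / 0.2370 = 34775.4624 Pa = 34.7755 kPa

34.7755 kPa


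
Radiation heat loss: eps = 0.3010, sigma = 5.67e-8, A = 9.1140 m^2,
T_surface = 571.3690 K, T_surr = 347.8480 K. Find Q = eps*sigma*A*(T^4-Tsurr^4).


T^4 = 1.0658e+11
Tsurr^4 = 1.4641e+10
Q = 0.3010 * 5.67e-8 * 9.1140 * 9.1937e+10 = 14300.4571 W

14300.4571 W


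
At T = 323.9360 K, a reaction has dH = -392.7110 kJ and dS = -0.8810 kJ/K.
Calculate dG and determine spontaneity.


T*dS = 323.9360 * -0.8810 = -285.3876 kJ
dG = -392.7110 + 285.3876 = -107.3234 kJ (spontaneous)

dG = -107.3234 kJ, spontaneous


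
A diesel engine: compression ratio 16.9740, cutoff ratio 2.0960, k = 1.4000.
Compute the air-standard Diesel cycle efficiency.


r^(k-1) = 3.1039
rc^k = 2.8180
eta = 0.6183 = 61.8274%

61.8274%


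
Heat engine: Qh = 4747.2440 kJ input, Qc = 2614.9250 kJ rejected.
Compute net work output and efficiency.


W = 4747.2440 - 2614.9250 = 2132.3190 kJ
eta = 2132.3190 / 4747.2440 = 0.4492 = 44.9170%

W = 2132.3190 kJ, eta = 44.9170%


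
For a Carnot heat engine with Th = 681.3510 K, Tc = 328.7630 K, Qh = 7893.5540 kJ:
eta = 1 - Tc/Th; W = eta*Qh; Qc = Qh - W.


eta = 1 - 328.7630/681.3510 = 0.5175
W = 0.5175 * 7893.5540 = 4084.7851 kJ
Qc = 7893.5540 - 4084.7851 = 3808.7689 kJ

eta = 51.7484%, W = 4084.7851 kJ, Qc = 3808.7689 kJ
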